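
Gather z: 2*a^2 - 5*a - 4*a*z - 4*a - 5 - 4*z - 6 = 2*a^2 - 9*a + z*(-4*a - 4) - 11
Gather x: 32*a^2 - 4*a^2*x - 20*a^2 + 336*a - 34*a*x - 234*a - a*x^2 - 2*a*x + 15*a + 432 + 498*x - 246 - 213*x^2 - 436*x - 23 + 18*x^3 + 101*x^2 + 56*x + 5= 12*a^2 + 117*a + 18*x^3 + x^2*(-a - 112) + x*(-4*a^2 - 36*a + 118) + 168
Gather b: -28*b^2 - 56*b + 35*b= -28*b^2 - 21*b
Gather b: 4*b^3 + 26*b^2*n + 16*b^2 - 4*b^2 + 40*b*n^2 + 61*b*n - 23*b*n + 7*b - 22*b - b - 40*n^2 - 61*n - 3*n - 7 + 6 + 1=4*b^3 + b^2*(26*n + 12) + b*(40*n^2 + 38*n - 16) - 40*n^2 - 64*n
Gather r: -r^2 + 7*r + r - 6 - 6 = -r^2 + 8*r - 12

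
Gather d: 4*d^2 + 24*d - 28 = 4*d^2 + 24*d - 28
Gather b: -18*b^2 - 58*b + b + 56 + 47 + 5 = -18*b^2 - 57*b + 108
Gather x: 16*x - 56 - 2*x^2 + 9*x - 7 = -2*x^2 + 25*x - 63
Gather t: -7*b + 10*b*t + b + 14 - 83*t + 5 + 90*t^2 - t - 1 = -6*b + 90*t^2 + t*(10*b - 84) + 18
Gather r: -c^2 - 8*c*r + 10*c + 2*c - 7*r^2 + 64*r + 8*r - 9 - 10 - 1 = -c^2 + 12*c - 7*r^2 + r*(72 - 8*c) - 20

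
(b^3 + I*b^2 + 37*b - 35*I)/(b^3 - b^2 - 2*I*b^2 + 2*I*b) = (b^3 + I*b^2 + 37*b - 35*I)/(b*(b^2 - b - 2*I*b + 2*I))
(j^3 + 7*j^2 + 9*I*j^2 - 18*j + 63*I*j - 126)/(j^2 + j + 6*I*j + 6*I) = (j^2 + j*(7 + 3*I) + 21*I)/(j + 1)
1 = 1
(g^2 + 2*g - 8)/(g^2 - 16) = (g - 2)/(g - 4)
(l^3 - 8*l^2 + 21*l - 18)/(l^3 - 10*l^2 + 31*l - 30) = (l - 3)/(l - 5)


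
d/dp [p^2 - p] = 2*p - 1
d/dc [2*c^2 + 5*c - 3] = 4*c + 5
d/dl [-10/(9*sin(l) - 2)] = 90*cos(l)/(9*sin(l) - 2)^2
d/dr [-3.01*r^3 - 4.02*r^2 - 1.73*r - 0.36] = -9.03*r^2 - 8.04*r - 1.73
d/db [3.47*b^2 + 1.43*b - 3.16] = 6.94*b + 1.43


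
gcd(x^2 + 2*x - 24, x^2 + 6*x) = x + 6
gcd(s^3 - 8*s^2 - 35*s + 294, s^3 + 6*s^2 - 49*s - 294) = s^2 - s - 42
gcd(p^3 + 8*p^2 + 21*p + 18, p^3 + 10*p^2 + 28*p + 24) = p + 2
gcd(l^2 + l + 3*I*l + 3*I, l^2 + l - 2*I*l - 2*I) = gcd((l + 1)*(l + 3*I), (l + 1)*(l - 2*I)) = l + 1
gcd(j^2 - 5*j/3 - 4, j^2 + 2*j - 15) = j - 3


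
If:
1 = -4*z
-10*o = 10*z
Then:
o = 1/4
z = -1/4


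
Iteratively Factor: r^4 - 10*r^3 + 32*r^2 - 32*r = (r - 2)*(r^3 - 8*r^2 + 16*r) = (r - 4)*(r - 2)*(r^2 - 4*r) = (r - 4)^2*(r - 2)*(r)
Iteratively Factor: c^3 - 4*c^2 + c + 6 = (c + 1)*(c^2 - 5*c + 6) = (c - 3)*(c + 1)*(c - 2)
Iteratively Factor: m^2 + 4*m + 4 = (m + 2)*(m + 2)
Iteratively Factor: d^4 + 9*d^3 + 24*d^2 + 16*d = (d + 4)*(d^3 + 5*d^2 + 4*d) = d*(d + 4)*(d^2 + 5*d + 4) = d*(d + 1)*(d + 4)*(d + 4)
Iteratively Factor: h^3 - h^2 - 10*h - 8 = (h + 1)*(h^2 - 2*h - 8) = (h + 1)*(h + 2)*(h - 4)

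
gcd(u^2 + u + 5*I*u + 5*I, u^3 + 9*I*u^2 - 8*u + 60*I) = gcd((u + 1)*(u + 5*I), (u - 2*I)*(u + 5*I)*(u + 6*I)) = u + 5*I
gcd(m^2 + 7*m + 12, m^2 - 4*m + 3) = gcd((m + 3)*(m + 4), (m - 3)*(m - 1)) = 1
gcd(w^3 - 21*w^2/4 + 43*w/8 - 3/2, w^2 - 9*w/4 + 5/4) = 1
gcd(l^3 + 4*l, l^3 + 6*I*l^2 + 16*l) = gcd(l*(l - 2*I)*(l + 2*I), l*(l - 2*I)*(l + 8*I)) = l^2 - 2*I*l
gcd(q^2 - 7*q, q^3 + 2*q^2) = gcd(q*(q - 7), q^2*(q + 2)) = q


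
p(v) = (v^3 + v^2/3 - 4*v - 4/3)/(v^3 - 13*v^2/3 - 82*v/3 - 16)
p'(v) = (-3*v^2 + 26*v/3 + 82/3)*(v^3 + v^2/3 - 4*v - 4/3)/(v^3 - 13*v^2/3 - 82*v/3 - 16)^2 + (3*v^2 + 2*v/3 - 4)/(v^3 - 13*v^2/3 - 82*v/3 - 16)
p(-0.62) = -1.08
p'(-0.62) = 26.93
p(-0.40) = -0.04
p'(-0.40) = 0.83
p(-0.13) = 0.06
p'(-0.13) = 0.19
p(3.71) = -0.31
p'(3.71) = -0.27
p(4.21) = -0.47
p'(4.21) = -0.35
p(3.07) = -0.17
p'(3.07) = -0.20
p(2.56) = -0.08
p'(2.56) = -0.15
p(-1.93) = 0.03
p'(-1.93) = 0.44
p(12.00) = 2.27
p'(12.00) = -0.33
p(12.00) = 2.27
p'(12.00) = -0.33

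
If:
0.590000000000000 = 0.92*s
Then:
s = 0.64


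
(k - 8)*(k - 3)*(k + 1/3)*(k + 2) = k^4 - 26*k^3/3 - k^2 + 146*k/3 + 16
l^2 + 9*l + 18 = (l + 3)*(l + 6)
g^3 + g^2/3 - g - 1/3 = (g - 1)*(g + 1/3)*(g + 1)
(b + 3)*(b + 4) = b^2 + 7*b + 12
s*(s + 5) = s^2 + 5*s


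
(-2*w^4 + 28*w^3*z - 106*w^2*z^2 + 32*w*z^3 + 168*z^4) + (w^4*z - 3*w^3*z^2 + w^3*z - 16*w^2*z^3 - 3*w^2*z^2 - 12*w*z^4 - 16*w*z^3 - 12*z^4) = w^4*z - 2*w^4 - 3*w^3*z^2 + 29*w^3*z - 16*w^2*z^3 - 109*w^2*z^2 - 12*w*z^4 + 16*w*z^3 + 156*z^4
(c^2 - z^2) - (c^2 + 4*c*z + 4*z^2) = -4*c*z - 5*z^2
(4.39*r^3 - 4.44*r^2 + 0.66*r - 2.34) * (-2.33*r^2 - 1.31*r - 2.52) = -10.2287*r^5 + 4.5943*r^4 - 6.7842*r^3 + 15.7764*r^2 + 1.4022*r + 5.8968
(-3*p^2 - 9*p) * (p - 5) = -3*p^3 + 6*p^2 + 45*p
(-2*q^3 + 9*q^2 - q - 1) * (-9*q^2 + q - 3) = 18*q^5 - 83*q^4 + 24*q^3 - 19*q^2 + 2*q + 3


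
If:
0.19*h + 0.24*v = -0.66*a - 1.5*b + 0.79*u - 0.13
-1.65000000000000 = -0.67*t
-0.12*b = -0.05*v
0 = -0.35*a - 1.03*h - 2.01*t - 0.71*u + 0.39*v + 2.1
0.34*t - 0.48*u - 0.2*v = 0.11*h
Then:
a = 5.87385321922795 - 2.9153081351831*v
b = 0.416666666666667*v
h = 1.96726343192592*v - 7.0845541151663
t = 2.46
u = 3.3679466364669 - 0.867497869816357*v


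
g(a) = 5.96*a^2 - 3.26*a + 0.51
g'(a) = 11.92*a - 3.26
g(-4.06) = 111.99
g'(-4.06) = -51.66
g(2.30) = 24.54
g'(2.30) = 24.16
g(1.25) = 5.75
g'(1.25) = 11.64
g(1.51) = 9.18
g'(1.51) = 14.74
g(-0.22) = 1.52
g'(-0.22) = -5.88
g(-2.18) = 35.94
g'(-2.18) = -29.25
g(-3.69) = 93.69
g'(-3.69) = -47.24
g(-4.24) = 121.48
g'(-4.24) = -53.80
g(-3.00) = 63.93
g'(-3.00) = -39.02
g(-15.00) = 1390.41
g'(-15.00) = -182.06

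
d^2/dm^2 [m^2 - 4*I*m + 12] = 2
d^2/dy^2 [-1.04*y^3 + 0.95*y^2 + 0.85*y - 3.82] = 1.9 - 6.24*y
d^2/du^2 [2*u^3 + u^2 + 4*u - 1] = 12*u + 2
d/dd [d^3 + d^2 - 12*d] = 3*d^2 + 2*d - 12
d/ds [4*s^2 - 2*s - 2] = 8*s - 2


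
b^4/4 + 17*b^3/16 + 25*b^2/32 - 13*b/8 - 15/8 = (b/2 + 1)^2*(b - 5/4)*(b + 3/2)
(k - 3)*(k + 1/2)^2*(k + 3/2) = k^4 - k^3/2 - 23*k^2/4 - 39*k/8 - 9/8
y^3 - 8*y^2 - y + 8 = (y - 8)*(y - 1)*(y + 1)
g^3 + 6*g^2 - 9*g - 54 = (g - 3)*(g + 3)*(g + 6)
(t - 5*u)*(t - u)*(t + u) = t^3 - 5*t^2*u - t*u^2 + 5*u^3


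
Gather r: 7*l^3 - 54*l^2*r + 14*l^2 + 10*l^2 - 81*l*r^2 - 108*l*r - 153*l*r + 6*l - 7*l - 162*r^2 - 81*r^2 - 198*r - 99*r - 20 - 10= 7*l^3 + 24*l^2 - l + r^2*(-81*l - 243) + r*(-54*l^2 - 261*l - 297) - 30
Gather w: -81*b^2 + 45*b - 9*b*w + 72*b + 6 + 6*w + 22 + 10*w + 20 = -81*b^2 + 117*b + w*(16 - 9*b) + 48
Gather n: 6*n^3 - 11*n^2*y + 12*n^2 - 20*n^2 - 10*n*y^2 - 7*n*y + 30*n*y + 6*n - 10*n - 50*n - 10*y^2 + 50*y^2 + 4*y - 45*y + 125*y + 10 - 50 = 6*n^3 + n^2*(-11*y - 8) + n*(-10*y^2 + 23*y - 54) + 40*y^2 + 84*y - 40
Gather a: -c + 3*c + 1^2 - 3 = 2*c - 2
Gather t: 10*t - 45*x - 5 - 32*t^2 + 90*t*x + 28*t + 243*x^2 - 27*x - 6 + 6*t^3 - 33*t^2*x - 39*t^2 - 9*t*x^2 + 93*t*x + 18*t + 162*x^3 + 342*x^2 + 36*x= 6*t^3 + t^2*(-33*x - 71) + t*(-9*x^2 + 183*x + 56) + 162*x^3 + 585*x^2 - 36*x - 11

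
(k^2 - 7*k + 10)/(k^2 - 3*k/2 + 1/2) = 2*(k^2 - 7*k + 10)/(2*k^2 - 3*k + 1)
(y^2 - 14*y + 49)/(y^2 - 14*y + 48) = (y^2 - 14*y + 49)/(y^2 - 14*y + 48)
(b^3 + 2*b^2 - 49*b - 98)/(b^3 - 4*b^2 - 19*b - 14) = (b + 7)/(b + 1)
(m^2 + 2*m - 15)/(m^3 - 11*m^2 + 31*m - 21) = (m + 5)/(m^2 - 8*m + 7)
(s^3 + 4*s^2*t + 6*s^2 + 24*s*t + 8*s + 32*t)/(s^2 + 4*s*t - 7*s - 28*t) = (s^2 + 6*s + 8)/(s - 7)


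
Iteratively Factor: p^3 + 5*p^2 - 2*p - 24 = (p - 2)*(p^2 + 7*p + 12) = (p - 2)*(p + 4)*(p + 3)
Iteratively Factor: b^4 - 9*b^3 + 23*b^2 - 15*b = (b - 1)*(b^3 - 8*b^2 + 15*b) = (b - 3)*(b - 1)*(b^2 - 5*b) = b*(b - 3)*(b - 1)*(b - 5)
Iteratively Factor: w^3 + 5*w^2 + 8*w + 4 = (w + 2)*(w^2 + 3*w + 2) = (w + 2)^2*(w + 1)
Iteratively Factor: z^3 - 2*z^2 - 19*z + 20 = (z + 4)*(z^2 - 6*z + 5) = (z - 5)*(z + 4)*(z - 1)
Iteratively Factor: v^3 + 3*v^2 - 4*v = (v - 1)*(v^2 + 4*v) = v*(v - 1)*(v + 4)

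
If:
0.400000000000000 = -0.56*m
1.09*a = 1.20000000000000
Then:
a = 1.10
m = -0.71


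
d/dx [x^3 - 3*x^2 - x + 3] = 3*x^2 - 6*x - 1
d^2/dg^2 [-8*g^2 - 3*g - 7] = -16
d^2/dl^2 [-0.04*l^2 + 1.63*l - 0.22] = -0.0800000000000000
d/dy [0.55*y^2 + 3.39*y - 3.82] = 1.1*y + 3.39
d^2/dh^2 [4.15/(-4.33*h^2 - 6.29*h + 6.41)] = (155.61587*h^2 + 226.05631*h - 4.15*(8.66*h + 6.29)*(17.32*h + 12.58) - 230.36899)/(4.33*h^2 + 6.29*h - 6.41)^3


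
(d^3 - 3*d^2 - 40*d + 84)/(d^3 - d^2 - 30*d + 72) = (d^2 - 9*d + 14)/(d^2 - 7*d + 12)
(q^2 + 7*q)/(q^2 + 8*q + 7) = q/(q + 1)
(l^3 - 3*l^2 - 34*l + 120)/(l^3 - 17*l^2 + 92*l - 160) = (l + 6)/(l - 8)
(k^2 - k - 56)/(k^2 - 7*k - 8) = (k + 7)/(k + 1)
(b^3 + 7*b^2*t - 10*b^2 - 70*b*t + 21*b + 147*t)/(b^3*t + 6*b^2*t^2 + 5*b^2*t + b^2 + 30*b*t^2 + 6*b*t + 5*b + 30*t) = (b^3 + 7*b^2*t - 10*b^2 - 70*b*t + 21*b + 147*t)/(b^3*t + 6*b^2*t^2 + 5*b^2*t + b^2 + 30*b*t^2 + 6*b*t + 5*b + 30*t)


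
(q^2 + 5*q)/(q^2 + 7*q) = (q + 5)/(q + 7)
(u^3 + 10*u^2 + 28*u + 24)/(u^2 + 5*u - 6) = (u^2 + 4*u + 4)/(u - 1)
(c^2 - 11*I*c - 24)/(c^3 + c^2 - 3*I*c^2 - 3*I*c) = (c - 8*I)/(c*(c + 1))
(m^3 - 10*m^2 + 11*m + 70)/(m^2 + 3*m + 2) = (m^2 - 12*m + 35)/(m + 1)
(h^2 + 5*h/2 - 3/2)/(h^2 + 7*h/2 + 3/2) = (2*h - 1)/(2*h + 1)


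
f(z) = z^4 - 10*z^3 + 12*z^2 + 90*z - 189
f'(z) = 4*z^3 - 30*z^2 + 24*z + 90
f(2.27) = -13.28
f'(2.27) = 36.68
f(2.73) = -1.78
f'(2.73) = 13.32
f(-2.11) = -211.71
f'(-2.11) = -131.78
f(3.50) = -5.69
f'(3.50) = -22.00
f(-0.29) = -213.84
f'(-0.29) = 80.42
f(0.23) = -167.78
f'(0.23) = 93.98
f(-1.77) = -245.44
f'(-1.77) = -68.65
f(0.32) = -159.29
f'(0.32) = 94.74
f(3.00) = 0.00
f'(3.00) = 0.00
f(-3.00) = 0.00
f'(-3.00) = -360.00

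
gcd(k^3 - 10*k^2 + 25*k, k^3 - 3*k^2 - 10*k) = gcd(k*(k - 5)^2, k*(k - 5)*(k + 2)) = k^2 - 5*k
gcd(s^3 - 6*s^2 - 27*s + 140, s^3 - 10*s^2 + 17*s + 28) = s^2 - 11*s + 28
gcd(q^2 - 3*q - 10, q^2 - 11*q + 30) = q - 5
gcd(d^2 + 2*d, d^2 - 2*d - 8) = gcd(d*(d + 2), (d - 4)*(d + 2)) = d + 2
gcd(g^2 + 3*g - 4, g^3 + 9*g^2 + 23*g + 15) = 1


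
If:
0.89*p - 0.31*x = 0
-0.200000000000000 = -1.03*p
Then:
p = 0.19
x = 0.56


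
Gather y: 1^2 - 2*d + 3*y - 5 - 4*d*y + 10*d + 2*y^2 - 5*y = 8*d + 2*y^2 + y*(-4*d - 2) - 4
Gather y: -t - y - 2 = -t - y - 2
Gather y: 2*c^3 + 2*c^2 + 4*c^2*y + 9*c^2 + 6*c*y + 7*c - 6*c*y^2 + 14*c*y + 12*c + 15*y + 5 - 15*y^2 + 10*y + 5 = 2*c^3 + 11*c^2 + 19*c + y^2*(-6*c - 15) + y*(4*c^2 + 20*c + 25) + 10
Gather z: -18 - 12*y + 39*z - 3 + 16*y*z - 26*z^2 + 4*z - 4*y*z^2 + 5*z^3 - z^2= -12*y + 5*z^3 + z^2*(-4*y - 27) + z*(16*y + 43) - 21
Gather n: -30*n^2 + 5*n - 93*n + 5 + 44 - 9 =-30*n^2 - 88*n + 40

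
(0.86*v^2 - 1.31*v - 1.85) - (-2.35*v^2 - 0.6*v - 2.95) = 3.21*v^2 - 0.71*v + 1.1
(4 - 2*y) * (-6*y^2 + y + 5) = 12*y^3 - 26*y^2 - 6*y + 20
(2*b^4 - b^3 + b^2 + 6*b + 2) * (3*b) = 6*b^5 - 3*b^4 + 3*b^3 + 18*b^2 + 6*b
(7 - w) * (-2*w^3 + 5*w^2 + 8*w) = 2*w^4 - 19*w^3 + 27*w^2 + 56*w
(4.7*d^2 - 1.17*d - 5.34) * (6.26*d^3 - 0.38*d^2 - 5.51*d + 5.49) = 29.422*d^5 - 9.1102*d^4 - 58.8808*d^3 + 34.2789*d^2 + 23.0001*d - 29.3166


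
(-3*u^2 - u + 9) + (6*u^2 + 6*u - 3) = 3*u^2 + 5*u + 6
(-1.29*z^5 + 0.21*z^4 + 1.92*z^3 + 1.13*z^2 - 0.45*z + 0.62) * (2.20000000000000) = -2.838*z^5 + 0.462*z^4 + 4.224*z^3 + 2.486*z^2 - 0.99*z + 1.364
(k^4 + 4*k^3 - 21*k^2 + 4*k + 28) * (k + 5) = k^5 + 9*k^4 - k^3 - 101*k^2 + 48*k + 140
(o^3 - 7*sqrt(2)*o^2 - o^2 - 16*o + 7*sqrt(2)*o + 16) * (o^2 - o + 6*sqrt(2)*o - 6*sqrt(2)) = o^5 - 2*o^4 - sqrt(2)*o^4 - 99*o^3 + 2*sqrt(2)*o^3 - 97*sqrt(2)*o^2 + 200*o^2 - 100*o + 192*sqrt(2)*o - 96*sqrt(2)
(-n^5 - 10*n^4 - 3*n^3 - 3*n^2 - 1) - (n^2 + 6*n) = -n^5 - 10*n^4 - 3*n^3 - 4*n^2 - 6*n - 1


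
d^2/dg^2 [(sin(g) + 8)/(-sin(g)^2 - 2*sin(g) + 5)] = (sin(g)^5 + 30*sin(g)^4 + 76*sin(g)^3 + 154*sin(g)^2 - 21*sin(g) - 164)/(sin(g)^2 + 2*sin(g) - 5)^3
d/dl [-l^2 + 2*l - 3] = 2 - 2*l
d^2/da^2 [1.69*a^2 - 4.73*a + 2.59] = 3.38000000000000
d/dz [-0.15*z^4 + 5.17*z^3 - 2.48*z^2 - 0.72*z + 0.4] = -0.6*z^3 + 15.51*z^2 - 4.96*z - 0.72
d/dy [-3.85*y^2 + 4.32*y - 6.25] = 4.32 - 7.7*y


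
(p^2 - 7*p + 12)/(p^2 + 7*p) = (p^2 - 7*p + 12)/(p*(p + 7))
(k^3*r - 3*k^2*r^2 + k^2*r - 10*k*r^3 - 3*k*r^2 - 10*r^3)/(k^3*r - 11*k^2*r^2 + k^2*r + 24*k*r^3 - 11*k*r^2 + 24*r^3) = (k^2 - 3*k*r - 10*r^2)/(k^2 - 11*k*r + 24*r^2)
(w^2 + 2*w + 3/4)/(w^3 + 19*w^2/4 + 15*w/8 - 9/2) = 2*(2*w + 1)/(4*w^2 + 13*w - 12)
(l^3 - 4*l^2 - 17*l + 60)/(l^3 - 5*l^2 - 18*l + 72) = (l - 5)/(l - 6)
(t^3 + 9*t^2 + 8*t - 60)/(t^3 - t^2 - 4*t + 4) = (t^2 + 11*t + 30)/(t^2 + t - 2)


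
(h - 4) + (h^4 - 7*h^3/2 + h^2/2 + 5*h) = h^4 - 7*h^3/2 + h^2/2 + 6*h - 4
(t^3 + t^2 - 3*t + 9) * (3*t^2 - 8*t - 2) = 3*t^5 - 5*t^4 - 19*t^3 + 49*t^2 - 66*t - 18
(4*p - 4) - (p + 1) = 3*p - 5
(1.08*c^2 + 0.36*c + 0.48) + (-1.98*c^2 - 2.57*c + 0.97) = -0.9*c^2 - 2.21*c + 1.45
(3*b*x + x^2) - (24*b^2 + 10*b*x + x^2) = -24*b^2 - 7*b*x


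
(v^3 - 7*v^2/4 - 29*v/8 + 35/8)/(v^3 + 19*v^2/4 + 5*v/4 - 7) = (v - 5/2)/(v + 4)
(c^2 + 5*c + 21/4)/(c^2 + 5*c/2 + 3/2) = (c + 7/2)/(c + 1)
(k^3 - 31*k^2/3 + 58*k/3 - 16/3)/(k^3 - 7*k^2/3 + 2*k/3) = (k - 8)/k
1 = 1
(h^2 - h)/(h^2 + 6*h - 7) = h/(h + 7)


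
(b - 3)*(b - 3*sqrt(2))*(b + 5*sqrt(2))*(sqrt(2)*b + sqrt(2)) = sqrt(2)*b^4 - 2*sqrt(2)*b^3 + 4*b^3 - 33*sqrt(2)*b^2 - 8*b^2 - 12*b + 60*sqrt(2)*b + 90*sqrt(2)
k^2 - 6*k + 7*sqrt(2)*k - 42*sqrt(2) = (k - 6)*(k + 7*sqrt(2))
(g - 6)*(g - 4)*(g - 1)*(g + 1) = g^4 - 10*g^3 + 23*g^2 + 10*g - 24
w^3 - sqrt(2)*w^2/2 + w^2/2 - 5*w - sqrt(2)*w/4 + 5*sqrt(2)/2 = (w - 2)*(w + 5/2)*(w - sqrt(2)/2)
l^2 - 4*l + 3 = (l - 3)*(l - 1)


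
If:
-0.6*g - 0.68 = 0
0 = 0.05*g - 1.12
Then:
No Solution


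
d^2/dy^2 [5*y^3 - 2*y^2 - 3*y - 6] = 30*y - 4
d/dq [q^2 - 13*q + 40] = 2*q - 13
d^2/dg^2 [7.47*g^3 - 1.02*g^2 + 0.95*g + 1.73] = 44.82*g - 2.04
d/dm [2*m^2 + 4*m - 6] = 4*m + 4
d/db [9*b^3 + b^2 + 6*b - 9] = 27*b^2 + 2*b + 6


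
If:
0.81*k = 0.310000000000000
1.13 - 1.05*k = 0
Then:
No Solution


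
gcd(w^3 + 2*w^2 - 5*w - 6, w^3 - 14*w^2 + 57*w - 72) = 1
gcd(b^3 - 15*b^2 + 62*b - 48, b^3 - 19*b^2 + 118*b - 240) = b^2 - 14*b + 48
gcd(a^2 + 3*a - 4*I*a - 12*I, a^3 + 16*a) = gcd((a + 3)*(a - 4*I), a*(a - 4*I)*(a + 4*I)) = a - 4*I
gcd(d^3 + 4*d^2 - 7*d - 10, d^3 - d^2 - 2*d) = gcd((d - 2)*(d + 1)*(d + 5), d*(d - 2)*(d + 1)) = d^2 - d - 2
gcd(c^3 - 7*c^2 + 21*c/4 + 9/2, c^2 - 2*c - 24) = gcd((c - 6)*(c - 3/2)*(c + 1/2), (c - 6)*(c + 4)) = c - 6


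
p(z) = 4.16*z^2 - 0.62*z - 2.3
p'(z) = 8.32*z - 0.62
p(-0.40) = -1.39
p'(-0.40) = -3.95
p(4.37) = 74.43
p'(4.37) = 35.74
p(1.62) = 7.61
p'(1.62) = 12.86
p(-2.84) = 33.01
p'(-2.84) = -24.25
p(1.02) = 1.40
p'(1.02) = 7.87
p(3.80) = 55.41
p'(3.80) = 31.00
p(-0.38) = -1.46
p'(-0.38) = -3.78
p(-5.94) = 148.16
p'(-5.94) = -50.04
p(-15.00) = 943.00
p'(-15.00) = -125.42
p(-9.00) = 340.24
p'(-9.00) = -75.50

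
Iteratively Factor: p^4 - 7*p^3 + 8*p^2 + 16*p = (p - 4)*(p^3 - 3*p^2 - 4*p) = p*(p - 4)*(p^2 - 3*p - 4) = p*(p - 4)^2*(p + 1)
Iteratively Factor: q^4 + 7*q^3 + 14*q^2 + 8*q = (q)*(q^3 + 7*q^2 + 14*q + 8) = q*(q + 2)*(q^2 + 5*q + 4) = q*(q + 2)*(q + 4)*(q + 1)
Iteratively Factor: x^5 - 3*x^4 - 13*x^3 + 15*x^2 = (x - 1)*(x^4 - 2*x^3 - 15*x^2) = (x - 5)*(x - 1)*(x^3 + 3*x^2) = x*(x - 5)*(x - 1)*(x^2 + 3*x) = x^2*(x - 5)*(x - 1)*(x + 3)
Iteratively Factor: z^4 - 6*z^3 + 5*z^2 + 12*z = (z - 4)*(z^3 - 2*z^2 - 3*z) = (z - 4)*(z + 1)*(z^2 - 3*z) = (z - 4)*(z - 3)*(z + 1)*(z)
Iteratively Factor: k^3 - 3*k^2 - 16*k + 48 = (k - 3)*(k^2 - 16) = (k - 3)*(k + 4)*(k - 4)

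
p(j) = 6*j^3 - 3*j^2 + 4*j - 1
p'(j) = 18*j^2 - 6*j + 4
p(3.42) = 217.60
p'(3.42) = 194.02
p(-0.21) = -2.03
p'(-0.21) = 6.05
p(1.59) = 21.89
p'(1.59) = 39.97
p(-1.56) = -37.32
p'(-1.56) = 57.16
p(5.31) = 833.98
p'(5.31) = 479.67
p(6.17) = 1318.78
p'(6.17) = 652.22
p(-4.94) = -817.29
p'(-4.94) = 472.90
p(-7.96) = -3249.07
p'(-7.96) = 1192.27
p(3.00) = 146.00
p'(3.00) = 148.00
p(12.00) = 9983.00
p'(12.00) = 2524.00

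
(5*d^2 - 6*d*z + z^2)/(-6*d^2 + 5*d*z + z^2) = (-5*d + z)/(6*d + z)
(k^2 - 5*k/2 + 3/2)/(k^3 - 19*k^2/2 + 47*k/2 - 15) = (2*k - 3)/(2*k^2 - 17*k + 30)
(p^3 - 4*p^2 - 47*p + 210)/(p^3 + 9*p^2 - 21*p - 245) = (p - 6)/(p + 7)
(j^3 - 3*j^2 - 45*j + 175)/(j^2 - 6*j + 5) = (j^2 + 2*j - 35)/(j - 1)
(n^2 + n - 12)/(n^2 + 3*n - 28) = (n^2 + n - 12)/(n^2 + 3*n - 28)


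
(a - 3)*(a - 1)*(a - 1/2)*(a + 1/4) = a^4 - 17*a^3/4 + 31*a^2/8 - a/4 - 3/8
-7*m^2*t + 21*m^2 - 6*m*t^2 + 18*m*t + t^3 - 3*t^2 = (-7*m + t)*(m + t)*(t - 3)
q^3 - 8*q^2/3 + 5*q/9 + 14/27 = (q - 7/3)*(q - 2/3)*(q + 1/3)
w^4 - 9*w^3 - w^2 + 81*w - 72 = (w - 8)*(w - 3)*(w - 1)*(w + 3)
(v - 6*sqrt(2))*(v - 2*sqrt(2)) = v^2 - 8*sqrt(2)*v + 24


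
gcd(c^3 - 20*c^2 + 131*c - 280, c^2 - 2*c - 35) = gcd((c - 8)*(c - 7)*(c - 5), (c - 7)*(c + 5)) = c - 7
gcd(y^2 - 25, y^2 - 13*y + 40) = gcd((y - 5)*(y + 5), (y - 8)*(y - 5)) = y - 5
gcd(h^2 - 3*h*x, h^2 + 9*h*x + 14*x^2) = 1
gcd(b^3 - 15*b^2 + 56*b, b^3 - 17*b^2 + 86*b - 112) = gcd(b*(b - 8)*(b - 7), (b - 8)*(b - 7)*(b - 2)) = b^2 - 15*b + 56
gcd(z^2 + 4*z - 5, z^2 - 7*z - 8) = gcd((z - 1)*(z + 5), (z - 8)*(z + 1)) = 1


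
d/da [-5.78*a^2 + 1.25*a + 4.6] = 1.25 - 11.56*a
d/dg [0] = 0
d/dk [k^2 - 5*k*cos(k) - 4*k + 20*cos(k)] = 5*k*sin(k) + 2*k - 20*sin(k) - 5*cos(k) - 4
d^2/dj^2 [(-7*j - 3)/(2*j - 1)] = -52/(2*j - 1)^3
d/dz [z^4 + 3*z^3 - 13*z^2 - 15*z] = 4*z^3 + 9*z^2 - 26*z - 15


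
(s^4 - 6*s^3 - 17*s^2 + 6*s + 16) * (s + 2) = s^5 - 4*s^4 - 29*s^3 - 28*s^2 + 28*s + 32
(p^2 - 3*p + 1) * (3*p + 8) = 3*p^3 - p^2 - 21*p + 8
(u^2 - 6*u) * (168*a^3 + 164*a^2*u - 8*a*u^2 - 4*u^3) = 168*a^3*u^2 - 1008*a^3*u + 164*a^2*u^3 - 984*a^2*u^2 - 8*a*u^4 + 48*a*u^3 - 4*u^5 + 24*u^4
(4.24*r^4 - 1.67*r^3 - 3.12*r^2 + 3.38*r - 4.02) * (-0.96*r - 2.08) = -4.0704*r^5 - 7.216*r^4 + 6.4688*r^3 + 3.2448*r^2 - 3.1712*r + 8.3616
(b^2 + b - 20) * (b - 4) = b^3 - 3*b^2 - 24*b + 80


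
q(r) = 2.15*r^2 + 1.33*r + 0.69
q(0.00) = 0.69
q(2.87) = 22.22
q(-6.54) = 83.95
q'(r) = 4.3*r + 1.33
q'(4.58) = 21.02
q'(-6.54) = -26.79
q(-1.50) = 3.53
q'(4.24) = 19.56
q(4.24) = 44.98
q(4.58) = 51.88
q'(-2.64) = -10.02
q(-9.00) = 162.87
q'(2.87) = 13.67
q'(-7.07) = -29.07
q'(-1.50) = -5.12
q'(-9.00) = -37.37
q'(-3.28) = -12.77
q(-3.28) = 19.46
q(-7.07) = 98.75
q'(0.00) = 1.33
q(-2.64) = 12.16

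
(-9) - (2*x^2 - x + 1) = -2*x^2 + x - 10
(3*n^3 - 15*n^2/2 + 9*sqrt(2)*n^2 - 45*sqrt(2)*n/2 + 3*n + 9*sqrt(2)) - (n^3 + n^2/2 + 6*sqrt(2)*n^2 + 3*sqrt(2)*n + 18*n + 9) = 2*n^3 - 8*n^2 + 3*sqrt(2)*n^2 - 51*sqrt(2)*n/2 - 15*n - 9 + 9*sqrt(2)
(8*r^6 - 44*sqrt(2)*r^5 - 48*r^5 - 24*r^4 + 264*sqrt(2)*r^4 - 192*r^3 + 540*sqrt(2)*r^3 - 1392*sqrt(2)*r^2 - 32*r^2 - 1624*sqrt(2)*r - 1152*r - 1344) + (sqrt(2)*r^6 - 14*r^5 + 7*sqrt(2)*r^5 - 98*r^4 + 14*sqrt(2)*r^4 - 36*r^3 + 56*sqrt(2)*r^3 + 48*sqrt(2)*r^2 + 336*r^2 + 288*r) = sqrt(2)*r^6 + 8*r^6 - 62*r^5 - 37*sqrt(2)*r^5 - 122*r^4 + 278*sqrt(2)*r^4 - 228*r^3 + 596*sqrt(2)*r^3 - 1344*sqrt(2)*r^2 + 304*r^2 - 1624*sqrt(2)*r - 864*r - 1344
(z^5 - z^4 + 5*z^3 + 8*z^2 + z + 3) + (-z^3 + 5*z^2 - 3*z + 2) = z^5 - z^4 + 4*z^3 + 13*z^2 - 2*z + 5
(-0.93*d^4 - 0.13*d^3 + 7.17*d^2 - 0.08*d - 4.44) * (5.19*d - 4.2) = -4.8267*d^5 + 3.2313*d^4 + 37.7583*d^3 - 30.5292*d^2 - 22.7076*d + 18.648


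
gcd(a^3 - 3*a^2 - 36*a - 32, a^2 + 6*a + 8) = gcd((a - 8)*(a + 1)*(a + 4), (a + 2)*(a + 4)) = a + 4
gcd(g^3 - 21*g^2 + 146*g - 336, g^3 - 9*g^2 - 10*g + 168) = g^2 - 13*g + 42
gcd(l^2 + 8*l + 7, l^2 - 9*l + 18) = 1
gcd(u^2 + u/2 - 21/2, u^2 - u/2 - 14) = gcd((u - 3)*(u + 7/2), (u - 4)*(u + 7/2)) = u + 7/2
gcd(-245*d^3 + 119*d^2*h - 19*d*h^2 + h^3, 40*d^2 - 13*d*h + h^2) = 5*d - h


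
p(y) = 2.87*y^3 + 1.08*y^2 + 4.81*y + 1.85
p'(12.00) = 1270.57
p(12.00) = 5174.45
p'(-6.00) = 301.81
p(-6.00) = -608.05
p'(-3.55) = 105.65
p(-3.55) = -130.02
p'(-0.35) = 5.11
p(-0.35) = 0.18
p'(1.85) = 38.27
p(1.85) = 32.62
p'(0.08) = 5.04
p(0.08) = 2.24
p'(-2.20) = 41.73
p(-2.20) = -34.06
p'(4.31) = 174.06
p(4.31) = 272.42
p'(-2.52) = 54.04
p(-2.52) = -49.34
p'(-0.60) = 6.61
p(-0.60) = -1.27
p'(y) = 8.61*y^2 + 2.16*y + 4.81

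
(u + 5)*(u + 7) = u^2 + 12*u + 35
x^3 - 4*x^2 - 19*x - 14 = (x - 7)*(x + 1)*(x + 2)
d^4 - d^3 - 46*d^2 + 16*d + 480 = (d - 6)*(d - 4)*(d + 4)*(d + 5)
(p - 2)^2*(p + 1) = p^3 - 3*p^2 + 4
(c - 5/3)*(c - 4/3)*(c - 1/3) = c^3 - 10*c^2/3 + 29*c/9 - 20/27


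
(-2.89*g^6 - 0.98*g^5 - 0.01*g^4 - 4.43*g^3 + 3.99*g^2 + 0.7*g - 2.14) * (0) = 0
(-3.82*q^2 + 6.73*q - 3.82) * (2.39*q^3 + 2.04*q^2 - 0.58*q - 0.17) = -9.1298*q^5 + 8.2919*q^4 + 6.815*q^3 - 11.0468*q^2 + 1.0715*q + 0.6494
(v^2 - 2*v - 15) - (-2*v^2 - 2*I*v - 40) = 3*v^2 - 2*v + 2*I*v + 25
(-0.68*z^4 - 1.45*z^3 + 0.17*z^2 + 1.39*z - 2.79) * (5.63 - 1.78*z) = 1.2104*z^5 - 1.2474*z^4 - 8.4661*z^3 - 1.5171*z^2 + 12.7919*z - 15.7077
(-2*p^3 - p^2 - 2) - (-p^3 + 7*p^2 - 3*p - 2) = -p^3 - 8*p^2 + 3*p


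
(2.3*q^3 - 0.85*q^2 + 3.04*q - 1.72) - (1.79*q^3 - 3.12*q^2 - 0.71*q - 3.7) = 0.51*q^3 + 2.27*q^2 + 3.75*q + 1.98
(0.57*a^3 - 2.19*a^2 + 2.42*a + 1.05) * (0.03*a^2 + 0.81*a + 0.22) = 0.0171*a^5 + 0.396*a^4 - 1.5759*a^3 + 1.5099*a^2 + 1.3829*a + 0.231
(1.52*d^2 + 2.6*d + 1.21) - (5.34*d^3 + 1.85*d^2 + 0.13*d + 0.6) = -5.34*d^3 - 0.33*d^2 + 2.47*d + 0.61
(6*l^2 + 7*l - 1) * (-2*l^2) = -12*l^4 - 14*l^3 + 2*l^2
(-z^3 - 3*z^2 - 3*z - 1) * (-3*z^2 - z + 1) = 3*z^5 + 10*z^4 + 11*z^3 + 3*z^2 - 2*z - 1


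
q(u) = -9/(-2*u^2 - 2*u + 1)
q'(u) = -9*(4*u + 2)/(-2*u^2 - 2*u + 1)^2 = 18*(-2*u - 1)/(2*u^2 + 2*u - 1)^2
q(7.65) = 0.07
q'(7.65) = -0.02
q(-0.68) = -6.27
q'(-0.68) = 3.15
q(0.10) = -11.54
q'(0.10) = -35.50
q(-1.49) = 19.56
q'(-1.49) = 168.28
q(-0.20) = -6.82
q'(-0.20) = -6.20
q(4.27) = 0.20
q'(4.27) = -0.09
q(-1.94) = 3.40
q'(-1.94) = 7.40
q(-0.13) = -7.34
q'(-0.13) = -8.86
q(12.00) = 0.03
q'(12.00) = 0.00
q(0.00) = -9.00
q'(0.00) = -18.00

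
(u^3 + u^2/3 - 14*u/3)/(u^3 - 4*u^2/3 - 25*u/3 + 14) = u*(3*u + 7)/(3*u^2 + 2*u - 21)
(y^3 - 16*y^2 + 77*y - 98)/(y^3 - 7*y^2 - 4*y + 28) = (y - 7)/(y + 2)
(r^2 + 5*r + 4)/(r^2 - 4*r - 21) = (r^2 + 5*r + 4)/(r^2 - 4*r - 21)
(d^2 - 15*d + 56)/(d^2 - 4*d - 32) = (d - 7)/(d + 4)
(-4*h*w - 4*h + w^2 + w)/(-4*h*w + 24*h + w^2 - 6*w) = (w + 1)/(w - 6)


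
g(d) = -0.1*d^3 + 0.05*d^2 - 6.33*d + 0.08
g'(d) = -0.3*d^2 + 0.1*d - 6.33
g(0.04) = -0.17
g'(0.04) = -6.33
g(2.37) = -15.97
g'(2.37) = -7.78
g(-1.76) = 11.92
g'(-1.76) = -7.44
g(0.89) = -5.58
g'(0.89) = -6.48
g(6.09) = -59.20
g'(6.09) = -16.85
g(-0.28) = 1.86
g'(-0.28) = -6.38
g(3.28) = -23.67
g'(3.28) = -9.23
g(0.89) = -5.58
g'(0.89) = -6.48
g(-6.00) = 61.46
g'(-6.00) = -17.73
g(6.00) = -57.70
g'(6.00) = -16.53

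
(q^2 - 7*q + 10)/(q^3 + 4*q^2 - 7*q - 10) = (q - 5)/(q^2 + 6*q + 5)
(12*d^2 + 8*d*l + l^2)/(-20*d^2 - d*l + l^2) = (-12*d^2 - 8*d*l - l^2)/(20*d^2 + d*l - l^2)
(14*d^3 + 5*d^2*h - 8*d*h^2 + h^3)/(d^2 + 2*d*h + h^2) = (14*d^2 - 9*d*h + h^2)/(d + h)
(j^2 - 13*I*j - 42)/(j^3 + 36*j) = (j - 7*I)/(j*(j + 6*I))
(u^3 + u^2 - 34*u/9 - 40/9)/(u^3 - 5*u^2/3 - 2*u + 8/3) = (u + 5/3)/(u - 1)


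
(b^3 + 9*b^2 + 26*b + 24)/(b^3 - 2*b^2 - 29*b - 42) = (b + 4)/(b - 7)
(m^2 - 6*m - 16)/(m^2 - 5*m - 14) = (m - 8)/(m - 7)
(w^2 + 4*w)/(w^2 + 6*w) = (w + 4)/(w + 6)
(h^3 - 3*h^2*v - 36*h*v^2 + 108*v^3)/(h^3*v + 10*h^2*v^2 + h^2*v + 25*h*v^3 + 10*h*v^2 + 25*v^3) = (h^3 - 3*h^2*v - 36*h*v^2 + 108*v^3)/(v*(h^3 + 10*h^2*v + h^2 + 25*h*v^2 + 10*h*v + 25*v^2))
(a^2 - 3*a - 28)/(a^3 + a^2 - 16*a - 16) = (a - 7)/(a^2 - 3*a - 4)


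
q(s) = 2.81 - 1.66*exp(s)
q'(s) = -1.66*exp(s)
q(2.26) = -13.10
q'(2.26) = -15.91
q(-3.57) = 2.76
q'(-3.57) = -0.05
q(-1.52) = 2.45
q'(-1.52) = -0.36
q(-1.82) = 2.54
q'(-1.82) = -0.27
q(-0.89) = 2.13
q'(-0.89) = -0.68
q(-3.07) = 2.73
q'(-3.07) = -0.08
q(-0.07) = 1.26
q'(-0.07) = -1.55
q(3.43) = -48.45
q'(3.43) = -51.26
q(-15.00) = 2.81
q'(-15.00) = 0.00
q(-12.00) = 2.81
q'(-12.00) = 0.00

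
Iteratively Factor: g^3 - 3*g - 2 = (g - 2)*(g^2 + 2*g + 1) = (g - 2)*(g + 1)*(g + 1)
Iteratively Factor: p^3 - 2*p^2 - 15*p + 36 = (p - 3)*(p^2 + p - 12) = (p - 3)*(p + 4)*(p - 3)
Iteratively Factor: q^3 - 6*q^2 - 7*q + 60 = (q - 4)*(q^2 - 2*q - 15) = (q - 4)*(q + 3)*(q - 5)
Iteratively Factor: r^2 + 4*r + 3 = (r + 1)*(r + 3)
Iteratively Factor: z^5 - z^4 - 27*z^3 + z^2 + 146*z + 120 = (z + 2)*(z^4 - 3*z^3 - 21*z^2 + 43*z + 60) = (z - 3)*(z + 2)*(z^3 - 21*z - 20) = (z - 3)*(z + 2)*(z + 4)*(z^2 - 4*z - 5) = (z - 5)*(z - 3)*(z + 2)*(z + 4)*(z + 1)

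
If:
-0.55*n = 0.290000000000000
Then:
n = -0.53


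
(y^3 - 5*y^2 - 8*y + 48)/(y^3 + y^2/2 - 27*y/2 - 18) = 2*(y - 4)/(2*y + 3)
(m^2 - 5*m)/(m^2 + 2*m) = (m - 5)/(m + 2)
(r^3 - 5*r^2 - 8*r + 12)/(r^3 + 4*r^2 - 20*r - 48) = (r^2 - 7*r + 6)/(r^2 + 2*r - 24)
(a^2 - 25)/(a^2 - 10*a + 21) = (a^2 - 25)/(a^2 - 10*a + 21)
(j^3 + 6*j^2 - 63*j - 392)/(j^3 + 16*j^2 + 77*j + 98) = (j - 8)/(j + 2)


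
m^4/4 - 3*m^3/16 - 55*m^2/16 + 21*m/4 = m*(m/4 + 1)*(m - 3)*(m - 7/4)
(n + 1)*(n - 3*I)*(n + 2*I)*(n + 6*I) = n^4 + n^3 + 5*I*n^3 + 12*n^2 + 5*I*n^2 + 12*n + 36*I*n + 36*I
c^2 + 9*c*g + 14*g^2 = (c + 2*g)*(c + 7*g)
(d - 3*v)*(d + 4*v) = d^2 + d*v - 12*v^2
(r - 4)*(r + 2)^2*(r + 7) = r^4 + 7*r^3 - 12*r^2 - 100*r - 112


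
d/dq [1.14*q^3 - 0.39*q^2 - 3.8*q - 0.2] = 3.42*q^2 - 0.78*q - 3.8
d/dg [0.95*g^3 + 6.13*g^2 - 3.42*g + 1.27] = 2.85*g^2 + 12.26*g - 3.42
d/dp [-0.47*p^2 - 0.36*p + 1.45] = -0.94*p - 0.36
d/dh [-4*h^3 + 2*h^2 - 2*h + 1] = -12*h^2 + 4*h - 2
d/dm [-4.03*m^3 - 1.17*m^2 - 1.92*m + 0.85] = -12.09*m^2 - 2.34*m - 1.92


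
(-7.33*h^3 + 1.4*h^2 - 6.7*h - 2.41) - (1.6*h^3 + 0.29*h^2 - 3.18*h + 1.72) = -8.93*h^3 + 1.11*h^2 - 3.52*h - 4.13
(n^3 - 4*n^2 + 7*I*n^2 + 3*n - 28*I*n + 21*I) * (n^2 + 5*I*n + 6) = n^5 - 4*n^4 + 12*I*n^4 - 26*n^3 - 48*I*n^3 + 116*n^2 + 78*I*n^2 - 87*n - 168*I*n + 126*I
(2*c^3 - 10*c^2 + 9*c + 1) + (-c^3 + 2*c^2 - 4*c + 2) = c^3 - 8*c^2 + 5*c + 3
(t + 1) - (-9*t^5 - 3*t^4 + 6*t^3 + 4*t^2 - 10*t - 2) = 9*t^5 + 3*t^4 - 6*t^3 - 4*t^2 + 11*t + 3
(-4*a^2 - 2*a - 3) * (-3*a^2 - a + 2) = 12*a^4 + 10*a^3 + 3*a^2 - a - 6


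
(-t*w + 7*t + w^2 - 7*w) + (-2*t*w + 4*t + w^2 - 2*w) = -3*t*w + 11*t + 2*w^2 - 9*w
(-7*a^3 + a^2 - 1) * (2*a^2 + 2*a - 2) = -14*a^5 - 12*a^4 + 16*a^3 - 4*a^2 - 2*a + 2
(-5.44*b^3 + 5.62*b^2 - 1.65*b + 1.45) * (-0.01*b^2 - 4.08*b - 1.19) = 0.0544*b^5 + 22.139*b^4 - 16.4395*b^3 + 0.0296999999999991*b^2 - 3.9525*b - 1.7255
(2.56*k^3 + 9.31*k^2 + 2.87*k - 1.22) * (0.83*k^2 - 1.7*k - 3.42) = 2.1248*k^5 + 3.3753*k^4 - 22.2001*k^3 - 37.7318*k^2 - 7.7414*k + 4.1724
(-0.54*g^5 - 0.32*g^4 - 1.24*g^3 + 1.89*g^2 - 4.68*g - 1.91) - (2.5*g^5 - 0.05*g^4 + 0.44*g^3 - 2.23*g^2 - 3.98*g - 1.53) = -3.04*g^5 - 0.27*g^4 - 1.68*g^3 + 4.12*g^2 - 0.7*g - 0.38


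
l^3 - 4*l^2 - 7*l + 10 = (l - 5)*(l - 1)*(l + 2)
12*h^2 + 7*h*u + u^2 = (3*h + u)*(4*h + u)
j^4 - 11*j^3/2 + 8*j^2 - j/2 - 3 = (j - 3)*(j - 2)*(j - 1)*(j + 1/2)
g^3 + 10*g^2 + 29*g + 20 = (g + 1)*(g + 4)*(g + 5)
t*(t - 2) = t^2 - 2*t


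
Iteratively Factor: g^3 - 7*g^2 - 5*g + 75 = (g - 5)*(g^2 - 2*g - 15) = (g - 5)^2*(g + 3)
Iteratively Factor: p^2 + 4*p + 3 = (p + 1)*(p + 3)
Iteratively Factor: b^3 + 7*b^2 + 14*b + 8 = (b + 2)*(b^2 + 5*b + 4) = (b + 2)*(b + 4)*(b + 1)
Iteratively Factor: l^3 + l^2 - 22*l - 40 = (l + 2)*(l^2 - l - 20) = (l - 5)*(l + 2)*(l + 4)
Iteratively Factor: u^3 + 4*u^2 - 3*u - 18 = (u + 3)*(u^2 + u - 6) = (u + 3)^2*(u - 2)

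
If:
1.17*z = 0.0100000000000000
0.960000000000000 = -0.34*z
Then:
No Solution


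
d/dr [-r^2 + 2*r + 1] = 2 - 2*r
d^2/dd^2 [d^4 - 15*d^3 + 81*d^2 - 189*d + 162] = 12*d^2 - 90*d + 162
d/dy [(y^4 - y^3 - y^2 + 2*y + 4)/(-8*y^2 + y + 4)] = (-16*y^5 + 11*y^4 + 14*y^3 + 3*y^2 + 56*y + 4)/(64*y^4 - 16*y^3 - 63*y^2 + 8*y + 16)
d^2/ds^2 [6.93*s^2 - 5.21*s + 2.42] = 13.8600000000000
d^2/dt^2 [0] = 0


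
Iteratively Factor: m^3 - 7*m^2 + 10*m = (m - 5)*(m^2 - 2*m) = (m - 5)*(m - 2)*(m)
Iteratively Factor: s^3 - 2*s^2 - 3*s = (s)*(s^2 - 2*s - 3) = s*(s - 3)*(s + 1)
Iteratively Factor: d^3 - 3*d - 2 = (d + 1)*(d^2 - d - 2) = (d + 1)^2*(d - 2)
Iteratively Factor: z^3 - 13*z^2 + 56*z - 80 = (z - 4)*(z^2 - 9*z + 20) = (z - 5)*(z - 4)*(z - 4)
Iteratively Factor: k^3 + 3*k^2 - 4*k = (k + 4)*(k^2 - k) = (k - 1)*(k + 4)*(k)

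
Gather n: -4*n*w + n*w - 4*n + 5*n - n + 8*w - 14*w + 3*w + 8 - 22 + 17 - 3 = -3*n*w - 3*w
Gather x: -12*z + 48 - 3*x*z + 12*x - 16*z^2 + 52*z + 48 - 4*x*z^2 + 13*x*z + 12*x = x*(-4*z^2 + 10*z + 24) - 16*z^2 + 40*z + 96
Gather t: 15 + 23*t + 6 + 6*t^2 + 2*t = 6*t^2 + 25*t + 21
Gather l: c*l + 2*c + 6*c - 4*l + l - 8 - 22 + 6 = 8*c + l*(c - 3) - 24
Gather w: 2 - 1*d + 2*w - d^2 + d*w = -d^2 - d + w*(d + 2) + 2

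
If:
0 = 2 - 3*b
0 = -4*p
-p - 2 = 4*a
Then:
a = -1/2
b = 2/3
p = 0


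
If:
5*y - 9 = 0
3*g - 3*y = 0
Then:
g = 9/5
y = 9/5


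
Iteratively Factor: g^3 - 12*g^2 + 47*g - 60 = (g - 3)*(g^2 - 9*g + 20) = (g - 5)*(g - 3)*(g - 4)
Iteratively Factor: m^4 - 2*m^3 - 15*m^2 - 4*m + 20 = (m + 2)*(m^3 - 4*m^2 - 7*m + 10) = (m + 2)^2*(m^2 - 6*m + 5) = (m - 5)*(m + 2)^2*(m - 1)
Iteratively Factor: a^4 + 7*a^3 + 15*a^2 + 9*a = (a + 3)*(a^3 + 4*a^2 + 3*a) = (a + 3)^2*(a^2 + a) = (a + 1)*(a + 3)^2*(a)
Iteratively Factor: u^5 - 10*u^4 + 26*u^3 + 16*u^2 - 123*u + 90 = (u - 5)*(u^4 - 5*u^3 + u^2 + 21*u - 18) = (u - 5)*(u - 3)*(u^3 - 2*u^2 - 5*u + 6) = (u - 5)*(u - 3)*(u - 1)*(u^2 - u - 6) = (u - 5)*(u - 3)^2*(u - 1)*(u + 2)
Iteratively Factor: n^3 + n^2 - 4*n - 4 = (n + 2)*(n^2 - n - 2) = (n + 1)*(n + 2)*(n - 2)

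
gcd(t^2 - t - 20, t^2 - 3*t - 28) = t + 4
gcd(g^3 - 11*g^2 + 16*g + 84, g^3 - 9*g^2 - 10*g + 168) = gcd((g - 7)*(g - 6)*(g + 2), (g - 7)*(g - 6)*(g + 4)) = g^2 - 13*g + 42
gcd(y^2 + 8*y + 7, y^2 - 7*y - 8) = y + 1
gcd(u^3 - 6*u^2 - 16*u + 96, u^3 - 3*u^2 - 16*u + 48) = u^2 - 16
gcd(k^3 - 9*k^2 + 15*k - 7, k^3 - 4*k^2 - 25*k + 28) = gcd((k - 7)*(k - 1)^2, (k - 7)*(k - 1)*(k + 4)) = k^2 - 8*k + 7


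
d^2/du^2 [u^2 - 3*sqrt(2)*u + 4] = 2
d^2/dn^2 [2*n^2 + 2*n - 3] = 4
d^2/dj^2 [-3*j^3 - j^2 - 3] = -18*j - 2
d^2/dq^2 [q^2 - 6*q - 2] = 2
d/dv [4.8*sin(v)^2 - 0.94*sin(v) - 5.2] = (9.6*sin(v) - 0.94)*cos(v)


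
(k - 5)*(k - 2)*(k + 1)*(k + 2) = k^4 - 4*k^3 - 9*k^2 + 16*k + 20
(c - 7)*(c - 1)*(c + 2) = c^3 - 6*c^2 - 9*c + 14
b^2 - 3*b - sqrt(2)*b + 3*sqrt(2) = (b - 3)*(b - sqrt(2))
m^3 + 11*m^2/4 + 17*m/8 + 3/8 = (m + 1/4)*(m + 1)*(m + 3/2)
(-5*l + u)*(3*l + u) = -15*l^2 - 2*l*u + u^2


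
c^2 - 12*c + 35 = (c - 7)*(c - 5)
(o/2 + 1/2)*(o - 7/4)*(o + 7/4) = o^3/2 + o^2/2 - 49*o/32 - 49/32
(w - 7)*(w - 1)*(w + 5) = w^3 - 3*w^2 - 33*w + 35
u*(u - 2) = u^2 - 2*u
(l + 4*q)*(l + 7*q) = l^2 + 11*l*q + 28*q^2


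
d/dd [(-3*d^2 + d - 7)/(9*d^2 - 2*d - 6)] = (-3*d^2 + 162*d - 20)/(81*d^4 - 36*d^3 - 104*d^2 + 24*d + 36)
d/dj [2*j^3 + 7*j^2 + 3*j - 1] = 6*j^2 + 14*j + 3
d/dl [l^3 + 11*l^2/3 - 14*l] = 3*l^2 + 22*l/3 - 14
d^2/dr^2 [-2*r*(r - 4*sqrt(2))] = -4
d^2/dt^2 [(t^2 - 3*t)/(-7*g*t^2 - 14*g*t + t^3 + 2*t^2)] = 2*(-t*(7*g*t + 14*g - t^2 - 2*t)^2 - (t - 3)*(14*g*t + 14*g - 3*t^2 - 4*t)^2 + (-t*(t - 3)*(-7*g + 3*t + 2) + (2*t - 3)*(14*g*t + 14*g - 3*t^2 - 4*t))*(7*g*t + 14*g - t^2 - 2*t))/(t^2*(7*g*t + 14*g - t^2 - 2*t)^3)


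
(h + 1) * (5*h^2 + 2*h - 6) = 5*h^3 + 7*h^2 - 4*h - 6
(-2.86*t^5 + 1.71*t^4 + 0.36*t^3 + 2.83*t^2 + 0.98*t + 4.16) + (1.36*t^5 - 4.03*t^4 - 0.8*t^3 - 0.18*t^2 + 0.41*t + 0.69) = -1.5*t^5 - 2.32*t^4 - 0.44*t^3 + 2.65*t^2 + 1.39*t + 4.85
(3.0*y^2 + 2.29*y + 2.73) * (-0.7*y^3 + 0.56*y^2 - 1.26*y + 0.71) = -2.1*y^5 + 0.0770000000000002*y^4 - 4.4086*y^3 + 0.7734*y^2 - 1.8139*y + 1.9383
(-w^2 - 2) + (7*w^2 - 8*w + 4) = 6*w^2 - 8*w + 2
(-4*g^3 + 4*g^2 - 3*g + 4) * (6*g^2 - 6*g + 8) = -24*g^5 + 48*g^4 - 74*g^3 + 74*g^2 - 48*g + 32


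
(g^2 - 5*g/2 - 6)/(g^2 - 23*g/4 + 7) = 2*(2*g + 3)/(4*g - 7)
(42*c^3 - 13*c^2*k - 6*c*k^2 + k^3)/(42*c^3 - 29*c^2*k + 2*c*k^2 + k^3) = (21*c^2 + 4*c*k - k^2)/(21*c^2 - 4*c*k - k^2)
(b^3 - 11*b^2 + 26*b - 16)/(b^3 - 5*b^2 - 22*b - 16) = (b^2 - 3*b + 2)/(b^2 + 3*b + 2)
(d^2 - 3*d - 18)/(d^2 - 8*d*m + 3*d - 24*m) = (d - 6)/(d - 8*m)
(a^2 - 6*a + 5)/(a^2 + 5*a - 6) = (a - 5)/(a + 6)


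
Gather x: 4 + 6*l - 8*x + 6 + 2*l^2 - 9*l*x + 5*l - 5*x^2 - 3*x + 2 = 2*l^2 + 11*l - 5*x^2 + x*(-9*l - 11) + 12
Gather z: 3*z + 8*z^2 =8*z^2 + 3*z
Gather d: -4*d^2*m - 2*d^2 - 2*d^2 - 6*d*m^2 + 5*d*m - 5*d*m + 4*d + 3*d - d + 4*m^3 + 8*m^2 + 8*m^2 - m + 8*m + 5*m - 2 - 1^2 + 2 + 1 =d^2*(-4*m - 4) + d*(6 - 6*m^2) + 4*m^3 + 16*m^2 + 12*m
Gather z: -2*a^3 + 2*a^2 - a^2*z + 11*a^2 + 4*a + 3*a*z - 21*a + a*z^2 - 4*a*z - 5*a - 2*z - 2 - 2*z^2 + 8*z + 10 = -2*a^3 + 13*a^2 - 22*a + z^2*(a - 2) + z*(-a^2 - a + 6) + 8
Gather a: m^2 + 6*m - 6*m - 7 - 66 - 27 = m^2 - 100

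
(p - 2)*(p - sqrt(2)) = p^2 - 2*p - sqrt(2)*p + 2*sqrt(2)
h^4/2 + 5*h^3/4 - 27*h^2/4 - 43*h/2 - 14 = (h/2 + 1)*(h - 4)*(h + 1)*(h + 7/2)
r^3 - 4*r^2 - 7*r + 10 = (r - 5)*(r - 1)*(r + 2)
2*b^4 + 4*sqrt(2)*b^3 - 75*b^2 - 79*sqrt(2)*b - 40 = (b - 4*sqrt(2))*(b + 5*sqrt(2))*(sqrt(2)*b + 1)^2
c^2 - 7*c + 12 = (c - 4)*(c - 3)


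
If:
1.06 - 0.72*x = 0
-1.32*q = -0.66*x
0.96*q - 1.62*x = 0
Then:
No Solution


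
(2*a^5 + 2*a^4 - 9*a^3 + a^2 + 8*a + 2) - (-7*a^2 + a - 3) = 2*a^5 + 2*a^4 - 9*a^3 + 8*a^2 + 7*a + 5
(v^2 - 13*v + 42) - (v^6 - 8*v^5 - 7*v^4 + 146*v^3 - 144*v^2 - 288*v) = -v^6 + 8*v^5 + 7*v^4 - 146*v^3 + 145*v^2 + 275*v + 42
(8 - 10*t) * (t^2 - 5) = -10*t^3 + 8*t^2 + 50*t - 40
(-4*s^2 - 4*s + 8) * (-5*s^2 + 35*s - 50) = 20*s^4 - 120*s^3 + 20*s^2 + 480*s - 400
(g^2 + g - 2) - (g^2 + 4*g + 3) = -3*g - 5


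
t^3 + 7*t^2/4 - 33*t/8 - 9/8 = (t - 3/2)*(t + 1/4)*(t + 3)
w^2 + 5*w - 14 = (w - 2)*(w + 7)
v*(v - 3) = v^2 - 3*v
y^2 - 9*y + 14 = (y - 7)*(y - 2)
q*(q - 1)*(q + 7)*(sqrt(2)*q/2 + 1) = sqrt(2)*q^4/2 + q^3 + 3*sqrt(2)*q^3 - 7*sqrt(2)*q^2/2 + 6*q^2 - 7*q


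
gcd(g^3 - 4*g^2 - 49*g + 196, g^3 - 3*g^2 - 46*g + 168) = g^2 + 3*g - 28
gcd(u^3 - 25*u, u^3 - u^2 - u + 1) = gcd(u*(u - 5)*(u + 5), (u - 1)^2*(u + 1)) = 1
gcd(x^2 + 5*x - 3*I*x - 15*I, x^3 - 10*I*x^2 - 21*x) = x - 3*I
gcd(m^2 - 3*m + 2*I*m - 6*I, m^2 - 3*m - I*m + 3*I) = m - 3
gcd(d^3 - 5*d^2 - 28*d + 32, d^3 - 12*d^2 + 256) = d^2 - 4*d - 32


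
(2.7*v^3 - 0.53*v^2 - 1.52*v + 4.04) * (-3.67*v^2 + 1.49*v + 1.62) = -9.909*v^5 + 5.9681*v^4 + 9.1627*v^3 - 17.9502*v^2 + 3.5572*v + 6.5448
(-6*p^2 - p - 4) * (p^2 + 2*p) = -6*p^4 - 13*p^3 - 6*p^2 - 8*p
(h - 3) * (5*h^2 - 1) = 5*h^3 - 15*h^2 - h + 3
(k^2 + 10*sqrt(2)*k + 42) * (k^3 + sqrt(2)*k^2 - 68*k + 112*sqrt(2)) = k^5 + 11*sqrt(2)*k^4 - 6*k^3 - 526*sqrt(2)*k^2 - 616*k + 4704*sqrt(2)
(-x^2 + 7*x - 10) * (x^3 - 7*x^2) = -x^5 + 14*x^4 - 59*x^3 + 70*x^2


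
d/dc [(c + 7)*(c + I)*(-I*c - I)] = -3*I*c^2 + c*(2 - 16*I) + 8 - 7*I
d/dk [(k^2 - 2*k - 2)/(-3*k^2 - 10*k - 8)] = 4*(-4*k^2 - 7*k - 1)/(9*k^4 + 60*k^3 + 148*k^2 + 160*k + 64)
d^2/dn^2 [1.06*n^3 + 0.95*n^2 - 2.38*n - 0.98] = 6.36*n + 1.9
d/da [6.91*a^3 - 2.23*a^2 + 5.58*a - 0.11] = 20.73*a^2 - 4.46*a + 5.58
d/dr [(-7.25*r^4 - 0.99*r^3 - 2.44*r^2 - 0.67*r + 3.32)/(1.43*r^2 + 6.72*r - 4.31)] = (-20.735*r^5 - 147.5757*r^4 + 111.6844*r^3 - 2.638*r^2 + 11.5376*r - 19.4227)/(2.0449*r^4 + 19.2192*r^3 + 32.8318*r^2 - 57.9264*r + 18.5761)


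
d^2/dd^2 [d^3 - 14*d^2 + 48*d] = 6*d - 28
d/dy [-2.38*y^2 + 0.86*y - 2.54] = 0.86 - 4.76*y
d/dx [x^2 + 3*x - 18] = 2*x + 3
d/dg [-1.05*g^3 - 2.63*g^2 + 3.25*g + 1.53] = -3.15*g^2 - 5.26*g + 3.25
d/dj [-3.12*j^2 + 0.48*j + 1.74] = 0.48 - 6.24*j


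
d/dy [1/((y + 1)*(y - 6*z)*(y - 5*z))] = (-(y + 1)*(y - 6*z) - (y + 1)*(y - 5*z) - (y - 6*z)*(y - 5*z))/((y + 1)^2*(y - 6*z)^2*(y - 5*z)^2)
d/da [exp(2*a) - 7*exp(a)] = (2*exp(a) - 7)*exp(a)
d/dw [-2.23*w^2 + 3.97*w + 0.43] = 3.97 - 4.46*w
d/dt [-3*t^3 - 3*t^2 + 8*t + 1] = -9*t^2 - 6*t + 8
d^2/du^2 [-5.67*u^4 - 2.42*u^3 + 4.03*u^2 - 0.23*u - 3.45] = -68.04*u^2 - 14.52*u + 8.06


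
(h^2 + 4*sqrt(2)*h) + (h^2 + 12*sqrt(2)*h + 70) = 2*h^2 + 16*sqrt(2)*h + 70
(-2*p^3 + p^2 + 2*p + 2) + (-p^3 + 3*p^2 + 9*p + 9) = -3*p^3 + 4*p^2 + 11*p + 11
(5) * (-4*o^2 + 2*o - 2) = -20*o^2 + 10*o - 10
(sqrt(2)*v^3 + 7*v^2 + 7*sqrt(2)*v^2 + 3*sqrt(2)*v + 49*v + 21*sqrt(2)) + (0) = sqrt(2)*v^3 + 7*v^2 + 7*sqrt(2)*v^2 + 3*sqrt(2)*v + 49*v + 21*sqrt(2)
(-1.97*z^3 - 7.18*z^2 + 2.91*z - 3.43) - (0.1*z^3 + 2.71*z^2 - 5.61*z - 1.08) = -2.07*z^3 - 9.89*z^2 + 8.52*z - 2.35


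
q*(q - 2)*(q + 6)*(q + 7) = q^4 + 11*q^3 + 16*q^2 - 84*q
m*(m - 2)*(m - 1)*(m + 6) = m^4 + 3*m^3 - 16*m^2 + 12*m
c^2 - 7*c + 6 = (c - 6)*(c - 1)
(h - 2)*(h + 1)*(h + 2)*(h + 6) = h^4 + 7*h^3 + 2*h^2 - 28*h - 24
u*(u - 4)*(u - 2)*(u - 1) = u^4 - 7*u^3 + 14*u^2 - 8*u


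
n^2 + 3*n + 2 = (n + 1)*(n + 2)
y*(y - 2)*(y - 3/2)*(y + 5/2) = y^4 - y^3 - 23*y^2/4 + 15*y/2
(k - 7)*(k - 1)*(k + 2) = k^3 - 6*k^2 - 9*k + 14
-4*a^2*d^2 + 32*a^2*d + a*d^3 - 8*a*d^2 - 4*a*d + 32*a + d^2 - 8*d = (-4*a + d)*(d - 8)*(a*d + 1)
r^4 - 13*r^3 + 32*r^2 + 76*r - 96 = (r - 8)*(r - 6)*(r - 1)*(r + 2)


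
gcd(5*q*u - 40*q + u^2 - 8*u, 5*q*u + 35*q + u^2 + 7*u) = 5*q + u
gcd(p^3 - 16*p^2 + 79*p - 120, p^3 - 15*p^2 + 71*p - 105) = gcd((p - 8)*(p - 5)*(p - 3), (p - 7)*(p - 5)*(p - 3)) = p^2 - 8*p + 15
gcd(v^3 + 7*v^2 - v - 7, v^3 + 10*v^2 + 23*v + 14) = v^2 + 8*v + 7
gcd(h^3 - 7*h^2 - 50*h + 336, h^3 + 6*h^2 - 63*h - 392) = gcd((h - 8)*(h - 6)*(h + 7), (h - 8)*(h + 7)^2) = h^2 - h - 56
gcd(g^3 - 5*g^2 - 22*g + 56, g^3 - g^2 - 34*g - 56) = g^2 - 3*g - 28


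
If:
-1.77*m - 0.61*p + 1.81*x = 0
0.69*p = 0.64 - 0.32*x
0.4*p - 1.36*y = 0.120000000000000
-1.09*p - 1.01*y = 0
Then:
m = 1.88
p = 0.06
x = 1.86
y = -0.07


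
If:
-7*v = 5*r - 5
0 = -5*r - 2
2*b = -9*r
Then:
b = 9/5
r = -2/5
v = 1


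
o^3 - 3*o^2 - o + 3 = (o - 3)*(o - 1)*(o + 1)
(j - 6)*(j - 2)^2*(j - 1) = j^4 - 11*j^3 + 38*j^2 - 52*j + 24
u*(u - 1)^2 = u^3 - 2*u^2 + u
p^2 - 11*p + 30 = (p - 6)*(p - 5)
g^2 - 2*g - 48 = (g - 8)*(g + 6)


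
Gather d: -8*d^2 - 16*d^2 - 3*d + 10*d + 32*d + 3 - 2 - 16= -24*d^2 + 39*d - 15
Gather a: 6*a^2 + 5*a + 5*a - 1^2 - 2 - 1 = 6*a^2 + 10*a - 4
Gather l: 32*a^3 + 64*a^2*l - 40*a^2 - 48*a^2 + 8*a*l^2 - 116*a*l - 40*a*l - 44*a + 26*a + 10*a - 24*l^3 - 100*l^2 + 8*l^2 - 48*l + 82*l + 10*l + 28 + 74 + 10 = 32*a^3 - 88*a^2 - 8*a - 24*l^3 + l^2*(8*a - 92) + l*(64*a^2 - 156*a + 44) + 112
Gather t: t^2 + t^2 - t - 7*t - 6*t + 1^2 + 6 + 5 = 2*t^2 - 14*t + 12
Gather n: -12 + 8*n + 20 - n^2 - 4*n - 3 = -n^2 + 4*n + 5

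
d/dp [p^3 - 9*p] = 3*p^2 - 9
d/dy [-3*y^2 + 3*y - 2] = 3 - 6*y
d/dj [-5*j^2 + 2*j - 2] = 2 - 10*j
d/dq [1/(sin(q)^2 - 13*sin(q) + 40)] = (13 - 2*sin(q))*cos(q)/(sin(q)^2 - 13*sin(q) + 40)^2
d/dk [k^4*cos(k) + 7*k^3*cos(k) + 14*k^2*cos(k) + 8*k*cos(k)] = -k^4*sin(k) - 7*k^3*sin(k) + 4*k^3*cos(k) - 14*k^2*sin(k) + 21*k^2*cos(k) - 8*k*sin(k) + 28*k*cos(k) + 8*cos(k)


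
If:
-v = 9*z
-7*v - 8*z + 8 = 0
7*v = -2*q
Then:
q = -252/55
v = 72/55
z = -8/55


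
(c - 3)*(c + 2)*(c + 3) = c^3 + 2*c^2 - 9*c - 18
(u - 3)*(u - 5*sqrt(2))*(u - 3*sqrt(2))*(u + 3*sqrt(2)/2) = u^4 - 13*sqrt(2)*u^3/2 - 3*u^3 + 6*u^2 + 39*sqrt(2)*u^2/2 - 18*u + 45*sqrt(2)*u - 135*sqrt(2)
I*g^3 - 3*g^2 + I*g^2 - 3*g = g*(g + 3*I)*(I*g + I)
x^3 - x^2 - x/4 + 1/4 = (x - 1)*(x - 1/2)*(x + 1/2)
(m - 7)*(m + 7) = m^2 - 49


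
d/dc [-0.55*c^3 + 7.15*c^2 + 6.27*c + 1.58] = -1.65*c^2 + 14.3*c + 6.27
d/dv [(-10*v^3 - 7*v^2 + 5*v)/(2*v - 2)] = (-20*v^3 + 23*v^2 + 14*v - 5)/(2*(v^2 - 2*v + 1))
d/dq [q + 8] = 1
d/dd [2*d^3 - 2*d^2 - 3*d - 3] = 6*d^2 - 4*d - 3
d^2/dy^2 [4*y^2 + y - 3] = 8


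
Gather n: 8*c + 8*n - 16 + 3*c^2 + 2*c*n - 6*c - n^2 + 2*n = 3*c^2 + 2*c - n^2 + n*(2*c + 10) - 16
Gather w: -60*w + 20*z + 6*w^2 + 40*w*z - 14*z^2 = 6*w^2 + w*(40*z - 60) - 14*z^2 + 20*z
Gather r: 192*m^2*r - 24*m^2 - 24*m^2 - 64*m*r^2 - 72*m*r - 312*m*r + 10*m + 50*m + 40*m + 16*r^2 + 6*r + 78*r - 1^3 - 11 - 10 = -48*m^2 + 100*m + r^2*(16 - 64*m) + r*(192*m^2 - 384*m + 84) - 22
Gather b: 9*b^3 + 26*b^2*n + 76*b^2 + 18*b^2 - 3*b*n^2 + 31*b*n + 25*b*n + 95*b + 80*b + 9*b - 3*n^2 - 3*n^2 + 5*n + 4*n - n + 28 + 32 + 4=9*b^3 + b^2*(26*n + 94) + b*(-3*n^2 + 56*n + 184) - 6*n^2 + 8*n + 64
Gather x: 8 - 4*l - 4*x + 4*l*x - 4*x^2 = -4*l - 4*x^2 + x*(4*l - 4) + 8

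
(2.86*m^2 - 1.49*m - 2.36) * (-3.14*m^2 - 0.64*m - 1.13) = -8.9804*m^4 + 2.8482*m^3 + 5.1322*m^2 + 3.1941*m + 2.6668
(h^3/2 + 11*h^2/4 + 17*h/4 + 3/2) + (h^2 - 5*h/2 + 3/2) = h^3/2 + 15*h^2/4 + 7*h/4 + 3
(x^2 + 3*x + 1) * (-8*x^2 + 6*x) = -8*x^4 - 18*x^3 + 10*x^2 + 6*x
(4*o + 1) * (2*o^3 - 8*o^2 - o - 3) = 8*o^4 - 30*o^3 - 12*o^2 - 13*o - 3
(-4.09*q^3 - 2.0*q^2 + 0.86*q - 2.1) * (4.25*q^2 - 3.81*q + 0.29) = -17.3825*q^5 + 7.0829*q^4 + 10.0889*q^3 - 12.7816*q^2 + 8.2504*q - 0.609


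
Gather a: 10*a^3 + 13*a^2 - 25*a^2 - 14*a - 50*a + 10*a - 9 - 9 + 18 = 10*a^3 - 12*a^2 - 54*a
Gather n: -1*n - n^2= -n^2 - n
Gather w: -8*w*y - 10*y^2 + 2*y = -8*w*y - 10*y^2 + 2*y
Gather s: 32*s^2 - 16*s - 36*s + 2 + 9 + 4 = 32*s^2 - 52*s + 15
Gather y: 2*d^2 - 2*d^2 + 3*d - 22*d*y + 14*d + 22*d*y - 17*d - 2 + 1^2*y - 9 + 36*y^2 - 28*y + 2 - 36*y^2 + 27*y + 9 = 0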